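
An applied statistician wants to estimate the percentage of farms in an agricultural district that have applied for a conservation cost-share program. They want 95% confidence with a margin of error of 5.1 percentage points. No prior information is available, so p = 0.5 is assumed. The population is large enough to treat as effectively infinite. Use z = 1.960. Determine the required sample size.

370

With p = 0.5, p(1−p) = 0.25.
n = z²·p(1−p)/E² = 1.960² × 0.2500 / 0.051² = 3.8416 × 0.2500 / 0.002601 ≈ 369.24.
Rounding up gives n = 370.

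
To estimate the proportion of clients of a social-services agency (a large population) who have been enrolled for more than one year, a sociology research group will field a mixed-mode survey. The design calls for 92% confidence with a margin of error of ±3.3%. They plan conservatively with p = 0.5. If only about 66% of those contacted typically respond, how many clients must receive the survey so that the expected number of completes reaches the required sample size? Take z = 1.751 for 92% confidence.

1067

Completed interviews needed: n₀ = 1.751² × 0.2500 / 0.033² ≈ 703.86 → 704.
At a 66% response rate, contacts needed = 704 / 0.66 ≈ 1066.67 → 1067.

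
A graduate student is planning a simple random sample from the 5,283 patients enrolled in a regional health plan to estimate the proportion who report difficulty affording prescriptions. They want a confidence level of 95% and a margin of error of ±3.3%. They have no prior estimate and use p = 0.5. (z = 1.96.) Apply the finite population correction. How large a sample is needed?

Unadjusted: n₀ = 1.96² × 0.50 × 0.50 / 0.033² ≈ 881.91, so n₀ = 882.
Finite population correction with N = 5,283: n = n₀ / (1 + (n₀−1)/N) = 882 / (1 + 881/5283) = 882 / 1.1668 ≈ 755.94.
Rounding up, n = 756.

756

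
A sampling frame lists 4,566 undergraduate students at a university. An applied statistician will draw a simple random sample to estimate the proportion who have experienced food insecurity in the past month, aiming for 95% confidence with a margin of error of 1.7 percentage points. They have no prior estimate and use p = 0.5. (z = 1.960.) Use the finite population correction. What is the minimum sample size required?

Unadjusted: n₀ = 1.960² × 0.50 × 0.50 / 0.017² ≈ 3323.18, so n₀ = 3324.
Finite population correction with N = 4,566: n = n₀ / (1 + (n₀−1)/N) = 3324 / (1 + 3323/4566) = 3324 / 1.7278 ≈ 1923.87.
Rounding up, n = 1924.

1924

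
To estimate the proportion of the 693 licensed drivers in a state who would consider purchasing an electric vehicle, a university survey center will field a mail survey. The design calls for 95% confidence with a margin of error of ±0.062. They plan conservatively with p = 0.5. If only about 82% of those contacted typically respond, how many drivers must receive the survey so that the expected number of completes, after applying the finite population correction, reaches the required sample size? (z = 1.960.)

225

Completed interviews needed (unadjusted): n₀ = 1.960² × 0.2500 / 0.062² ≈ 249.84 → 250.
FPC for N = 693: n = 250 / (1 + 249/693) = 250 / 1.3593 ≈ 183.92 → 184.
At an 82% response rate, contacts needed = 184 / 0.82 ≈ 224.39 → 225.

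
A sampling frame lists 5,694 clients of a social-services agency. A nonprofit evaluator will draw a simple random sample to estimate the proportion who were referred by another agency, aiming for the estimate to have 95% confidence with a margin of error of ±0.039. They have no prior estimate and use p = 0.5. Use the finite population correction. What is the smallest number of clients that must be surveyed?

For 95% confidence, z = 1.960.
Unadjusted: n₀ = 1.960² × 0.50 × 0.50 / 0.039² ≈ 631.43, so n₀ = 632.
Finite population correction with N = 5,694: n = n₀ / (1 + (n₀−1)/N) = 632 / (1 + 631/5694) = 632 / 1.1108 ≈ 568.95.
Rounding up, n = 569.

569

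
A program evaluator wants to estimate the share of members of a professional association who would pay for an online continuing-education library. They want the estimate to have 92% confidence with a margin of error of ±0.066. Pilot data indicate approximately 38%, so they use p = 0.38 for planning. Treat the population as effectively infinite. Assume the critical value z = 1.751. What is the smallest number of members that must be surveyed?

With p = 0.38, p(1−p) = 0.2356.
n = z²·p(1−p)/E² = 1.751² × 0.2356 / 0.066² = 3.0660 × 0.2356 / 0.004356 ≈ 165.83.
Rounding up gives n = 166.

166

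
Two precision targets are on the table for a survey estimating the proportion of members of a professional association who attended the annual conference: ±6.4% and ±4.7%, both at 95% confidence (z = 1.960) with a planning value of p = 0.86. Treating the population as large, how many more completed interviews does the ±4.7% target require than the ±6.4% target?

At ±6.4%: n = 1.960² × 0.1204 / 0.064² ≈ 112.92 → 113.
At ±4.7%: n = 1.960² × 0.1204 / 0.047² ≈ 209.38 → 210.
Additional respondents: 210 − 113 = 97.

97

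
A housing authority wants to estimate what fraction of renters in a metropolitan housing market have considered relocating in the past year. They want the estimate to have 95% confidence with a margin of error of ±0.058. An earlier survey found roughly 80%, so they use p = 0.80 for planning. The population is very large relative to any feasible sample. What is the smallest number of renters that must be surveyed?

183

For 95% confidence, z = 1.960.
With p = 0.80, p(1−p) = 0.1600.
n = z²·p(1−p)/E² = 1.960² × 0.1600 / 0.058² = 3.8416 × 0.1600 / 0.003364 ≈ 182.72.
Rounding up gives n = 183.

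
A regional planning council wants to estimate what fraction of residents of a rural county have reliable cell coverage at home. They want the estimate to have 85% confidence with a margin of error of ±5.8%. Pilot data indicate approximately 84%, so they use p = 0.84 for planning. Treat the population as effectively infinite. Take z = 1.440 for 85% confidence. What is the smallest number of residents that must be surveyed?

83

With p = 0.84, p(1−p) = 0.1344.
n = z²·p(1−p)/E² = 1.440² × 0.1344 / 0.058² = 2.0736 × 0.1344 / 0.003364 ≈ 82.85.
Rounding up gives n = 83.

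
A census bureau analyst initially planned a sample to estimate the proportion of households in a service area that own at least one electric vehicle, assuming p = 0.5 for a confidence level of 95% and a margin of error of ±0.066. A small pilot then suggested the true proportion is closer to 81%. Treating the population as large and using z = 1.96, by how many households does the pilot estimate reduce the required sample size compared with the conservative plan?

Conservative (p = 0.5): n = 1.96² × 0.25 / 0.066² ≈ 220.48 → 221.
Using p = 0.81: p(1−p) = 0.1539, so n = 1.96² × 0.1539 / 0.066² ≈ 135.73 → 136.
Reduction: 221 − 136 = 85.

85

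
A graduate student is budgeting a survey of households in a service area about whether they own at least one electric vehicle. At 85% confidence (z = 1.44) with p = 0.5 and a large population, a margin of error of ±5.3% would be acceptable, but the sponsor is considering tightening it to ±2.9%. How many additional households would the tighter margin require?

At ±5.3%: n = 1.44² × 0.2500 / 0.053² ≈ 184.55 → 185.
At ±2.9%: n = 1.44² × 0.2500 / 0.029² ≈ 616.41 → 617.
Additional respondents: 617 − 185 = 432.

432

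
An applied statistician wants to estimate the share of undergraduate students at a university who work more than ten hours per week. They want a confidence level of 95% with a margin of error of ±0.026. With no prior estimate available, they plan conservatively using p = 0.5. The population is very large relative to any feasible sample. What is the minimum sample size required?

For 95% confidence, z = 1.96.
With p = 0.5, p(1−p) = 0.25.
n = z²·p(1−p)/E² = 1.96² × 0.2500 / 0.026² = 3.8416 × 0.2500 / 0.000676 ≈ 1420.71.
Rounding up gives n = 1421.

1421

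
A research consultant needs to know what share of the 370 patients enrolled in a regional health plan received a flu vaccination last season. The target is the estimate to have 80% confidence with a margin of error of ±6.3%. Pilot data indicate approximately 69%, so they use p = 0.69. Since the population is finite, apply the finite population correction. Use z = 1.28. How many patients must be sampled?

72

Unadjusted: n₀ = 1.28² × 0.69 × 0.31 / 0.063² ≈ 88.30, so n₀ = 89.
Finite population correction with N = 370: n = n₀ / (1 + (n₀−1)/N) = 89 / (1 + 88/370) = 89 / 1.2378 ≈ 71.90.
Rounding up, n = 72.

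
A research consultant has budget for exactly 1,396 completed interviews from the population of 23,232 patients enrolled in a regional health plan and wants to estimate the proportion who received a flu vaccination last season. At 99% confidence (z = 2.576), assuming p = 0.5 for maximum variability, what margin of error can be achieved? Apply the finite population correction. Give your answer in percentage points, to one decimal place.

Finite-population factor: (N−n)/(N−1) = (23232−1396)/(23232−1) = 0.9400.
SE(p̂) = √[p(1−p)/n · (N−n)/(N−1)] = √[0.2500/1396 × 0.9400] = 0.01297.
E = z × SE = 2.576 × 0.01297 = 0.03342 ≈ 3.3 percentage points.

3.3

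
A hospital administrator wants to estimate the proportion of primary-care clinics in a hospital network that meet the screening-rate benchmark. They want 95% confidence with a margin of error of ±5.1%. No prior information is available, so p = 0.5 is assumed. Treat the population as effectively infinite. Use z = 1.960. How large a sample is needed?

With p = 0.5, p(1−p) = 0.25.
n = z²·p(1−p)/E² = 1.960² × 0.2500 / 0.051² = 3.8416 × 0.2500 / 0.002601 ≈ 369.24.
Rounding up gives n = 370.

370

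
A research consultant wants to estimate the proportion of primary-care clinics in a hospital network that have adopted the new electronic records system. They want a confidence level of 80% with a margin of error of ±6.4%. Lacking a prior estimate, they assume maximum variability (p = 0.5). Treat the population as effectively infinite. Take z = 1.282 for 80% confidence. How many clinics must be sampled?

With p = 0.5, p(1−p) = 0.25.
n = z²·p(1−p)/E² = 1.282² × 0.2500 / 0.064² = 1.6435 × 0.2500 / 0.004096 ≈ 100.31.
Rounding up gives n = 101.

101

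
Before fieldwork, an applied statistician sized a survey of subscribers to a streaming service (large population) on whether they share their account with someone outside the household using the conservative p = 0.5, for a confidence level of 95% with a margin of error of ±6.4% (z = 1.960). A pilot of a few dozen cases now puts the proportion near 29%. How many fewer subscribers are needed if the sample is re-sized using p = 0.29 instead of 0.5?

Conservative (p = 0.5): n = 1.960² × 0.25 / 0.064² ≈ 234.47 → 235.
Using p = 0.29: p(1−p) = 0.2059, so n = 1.960² × 0.2059 / 0.064² ≈ 193.11 → 194.
Reduction: 235 − 194 = 41.

41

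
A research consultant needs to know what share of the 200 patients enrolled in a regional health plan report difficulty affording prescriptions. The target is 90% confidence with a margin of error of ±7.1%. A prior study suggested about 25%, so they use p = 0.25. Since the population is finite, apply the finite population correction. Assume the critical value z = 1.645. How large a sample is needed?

68

Unadjusted: n₀ = 1.645² × 0.25 × 0.75 / 0.071² ≈ 100.65, so n₀ = 101.
Finite population correction with N = 200: n = n₀ / (1 + (n₀−1)/N) = 101 / (1 + 100/200) = 101 / 1.5000 ≈ 67.33.
Rounding up, n = 68.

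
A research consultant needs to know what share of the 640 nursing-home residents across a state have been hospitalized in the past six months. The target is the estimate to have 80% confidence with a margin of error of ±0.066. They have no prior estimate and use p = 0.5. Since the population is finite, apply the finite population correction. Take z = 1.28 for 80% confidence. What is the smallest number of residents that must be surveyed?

Unadjusted: n₀ = 1.28² × 0.50 × 0.50 / 0.066² ≈ 94.03, so n₀ = 95.
Finite population correction with N = 640: n = n₀ / (1 + (n₀−1)/N) = 95 / (1 + 94/640) = 95 / 1.1469 ≈ 82.83.
Rounding up, n = 83.

83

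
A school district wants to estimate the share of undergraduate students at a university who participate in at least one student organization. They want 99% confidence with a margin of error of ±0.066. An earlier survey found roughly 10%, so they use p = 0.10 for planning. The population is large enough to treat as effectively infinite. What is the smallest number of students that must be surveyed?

138

For 99% confidence, z = 2.576.
With p = 0.10, p(1−p) = 0.0900.
n = z²·p(1−p)/E² = 2.576² × 0.0900 / 0.066² = 6.6358 × 0.0900 / 0.004356 ≈ 137.10.
Rounding up gives n = 138.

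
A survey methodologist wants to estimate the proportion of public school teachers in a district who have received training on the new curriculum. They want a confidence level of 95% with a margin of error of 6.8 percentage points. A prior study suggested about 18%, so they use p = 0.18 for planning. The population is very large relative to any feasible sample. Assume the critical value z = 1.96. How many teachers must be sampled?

With p = 0.18, p(1−p) = 0.1476.
n = z²·p(1−p)/E² = 1.96² × 0.1476 / 0.068² = 3.8416 × 0.1476 / 0.004624 ≈ 122.63.
Rounding up gives n = 123.

123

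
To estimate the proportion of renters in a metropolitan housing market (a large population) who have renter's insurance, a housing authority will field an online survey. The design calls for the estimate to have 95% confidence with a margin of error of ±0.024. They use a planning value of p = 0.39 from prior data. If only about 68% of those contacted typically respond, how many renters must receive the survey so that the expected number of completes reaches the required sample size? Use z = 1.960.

2334

Completed interviews needed: n₀ = 1.960² × 0.2379 / 0.024² ≈ 1586.66 → 1587.
At a 68% response rate, contacts needed = 1587 / 0.68 ≈ 2333.82 → 2334.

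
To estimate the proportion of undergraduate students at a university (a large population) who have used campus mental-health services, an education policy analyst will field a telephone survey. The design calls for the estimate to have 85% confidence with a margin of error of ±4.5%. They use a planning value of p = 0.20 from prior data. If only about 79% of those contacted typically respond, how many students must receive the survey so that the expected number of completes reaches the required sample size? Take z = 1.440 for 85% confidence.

208

Completed interviews needed: n₀ = 1.440² × 0.1600 / 0.045² ≈ 163.84 → 164.
At a 79% response rate, contacts needed = 164 / 0.79 ≈ 207.59 → 208.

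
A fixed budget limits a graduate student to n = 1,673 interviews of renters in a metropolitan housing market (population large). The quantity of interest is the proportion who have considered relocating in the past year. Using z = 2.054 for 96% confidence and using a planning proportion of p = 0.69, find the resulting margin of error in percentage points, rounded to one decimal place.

SE(p̂) = √[p(1−p)/n] = √[0.2139/1673] = 0.01131.
E = z × SE = 2.054 × 0.01131 = 0.02323, or 2.3 percentage points.

2.3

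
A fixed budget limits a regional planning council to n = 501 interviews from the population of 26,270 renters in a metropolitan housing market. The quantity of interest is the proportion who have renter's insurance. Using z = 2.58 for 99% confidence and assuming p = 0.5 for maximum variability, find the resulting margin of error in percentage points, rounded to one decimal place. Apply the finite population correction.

Finite-population factor: (N−n)/(N−1) = (26270−501)/(26270−1) = 0.9810.
SE(p̂) = √[p(1−p)/n · (N−n)/(N−1)] = √[0.2500/501 × 0.9810] = 0.02212.
E = z × SE = 2.58 × 0.02212 = 0.05708 ≈ 5.7 percentage points.

5.7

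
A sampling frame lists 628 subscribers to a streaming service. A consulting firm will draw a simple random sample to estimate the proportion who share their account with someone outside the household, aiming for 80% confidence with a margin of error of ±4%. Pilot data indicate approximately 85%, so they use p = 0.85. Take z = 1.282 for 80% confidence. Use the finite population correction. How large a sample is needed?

109

Unadjusted: n₀ = 1.282² × 0.85 × 0.15 / 0.040² ≈ 130.97, so n₀ = 131.
Finite population correction with N = 628: n = n₀ / (1 + (n₀−1)/N) = 131 / (1 + 130/628) = 131 / 1.2070 ≈ 108.53.
Rounding up, n = 109.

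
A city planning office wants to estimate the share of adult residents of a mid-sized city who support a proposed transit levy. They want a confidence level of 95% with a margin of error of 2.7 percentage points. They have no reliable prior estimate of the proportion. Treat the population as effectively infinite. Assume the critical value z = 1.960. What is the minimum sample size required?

1318

With no prior estimate, use p = 0.5, giving p(1−p) = 0.25.
n = z²·p(1−p)/E² = 1.960² × 0.2500 / 0.027² = 3.8416 × 0.2500 / 0.000729 ≈ 1317.42.
Rounding up gives n = 1318.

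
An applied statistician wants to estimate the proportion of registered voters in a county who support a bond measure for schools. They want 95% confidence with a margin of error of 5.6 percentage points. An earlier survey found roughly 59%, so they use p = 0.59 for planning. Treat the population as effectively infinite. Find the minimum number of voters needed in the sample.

For 95% confidence, z = 1.96.
With p = 0.59, p(1−p) = 0.2419.
n = z²·p(1−p)/E² = 1.96² × 0.2419 / 0.056² = 3.8416 × 0.2419 / 0.003136 ≈ 296.33.
Rounding up gives n = 297.

297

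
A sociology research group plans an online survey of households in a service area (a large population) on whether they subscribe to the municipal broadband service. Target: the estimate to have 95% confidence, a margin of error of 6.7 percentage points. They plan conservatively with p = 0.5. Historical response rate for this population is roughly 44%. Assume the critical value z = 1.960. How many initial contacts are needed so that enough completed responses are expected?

Completed interviews needed: n₀ = 1.960² × 0.2500 / 0.067² ≈ 213.95 → 214.
At a 44% response rate, contacts needed = 214 / 0.44 ≈ 486.36 → 487.

487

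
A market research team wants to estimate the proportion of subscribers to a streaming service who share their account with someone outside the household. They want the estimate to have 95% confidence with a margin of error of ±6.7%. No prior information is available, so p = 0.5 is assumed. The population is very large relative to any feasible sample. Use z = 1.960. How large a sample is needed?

With p = 0.5, p(1−p) = 0.25.
n = z²·p(1−p)/E² = 1.960² × 0.2500 / 0.067² = 3.8416 × 0.2500 / 0.004489 ≈ 213.95.
Rounding up gives n = 214.

214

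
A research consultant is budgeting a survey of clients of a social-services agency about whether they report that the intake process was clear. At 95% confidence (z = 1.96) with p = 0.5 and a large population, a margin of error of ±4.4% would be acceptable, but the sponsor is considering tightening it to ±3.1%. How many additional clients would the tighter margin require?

503

At ±4.4%: n = 1.96² × 0.2500 / 0.044² ≈ 496.07 → 497.
At ±3.1%: n = 1.96² × 0.2500 / 0.031² ≈ 999.38 → 1000.
Additional respondents: 1000 − 497 = 503.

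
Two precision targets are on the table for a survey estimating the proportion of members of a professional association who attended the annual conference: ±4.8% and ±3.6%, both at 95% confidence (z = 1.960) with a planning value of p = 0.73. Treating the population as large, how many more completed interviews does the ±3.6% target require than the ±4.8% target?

At ±4.8%: n = 1.960² × 0.1971 / 0.048² ≈ 328.64 → 329.
At ±3.6%: n = 1.960² × 0.1971 / 0.036² ≈ 584.24 → 585.
Additional respondents: 585 − 329 = 256.

256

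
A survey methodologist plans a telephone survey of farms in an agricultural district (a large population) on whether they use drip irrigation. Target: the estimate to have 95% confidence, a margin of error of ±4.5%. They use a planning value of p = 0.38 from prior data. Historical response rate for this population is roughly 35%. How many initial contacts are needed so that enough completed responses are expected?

For 95% confidence, z = 1.96.
Completed interviews needed: n₀ = 1.96² × 0.2356 / 0.045² ≈ 446.95 → 447.
At a 35% response rate, contacts needed = 447 / 0.35 ≈ 1277.14 → 1278.

1278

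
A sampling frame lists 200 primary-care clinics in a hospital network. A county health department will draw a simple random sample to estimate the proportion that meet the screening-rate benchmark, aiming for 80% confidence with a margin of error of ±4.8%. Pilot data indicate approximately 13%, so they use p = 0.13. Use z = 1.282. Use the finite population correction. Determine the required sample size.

58

Unadjusted: n₀ = 1.282² × 0.13 × 0.87 / 0.048² ≈ 80.68, so n₀ = 81.
Finite population correction with N = 200: n = n₀ / (1 + (n₀−1)/N) = 81 / (1 + 80/200) = 81 / 1.4000 ≈ 57.86.
Rounding up, n = 58.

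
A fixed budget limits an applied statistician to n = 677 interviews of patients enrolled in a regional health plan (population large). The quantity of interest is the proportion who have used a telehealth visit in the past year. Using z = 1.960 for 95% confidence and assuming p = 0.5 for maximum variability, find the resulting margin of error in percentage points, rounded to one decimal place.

3.8

SE(p̂) = √[p(1−p)/n] = √[0.2500/677] = 0.01922.
E = z × SE = 1.960 × 0.01922 = 0.03766, or 3.8 percentage points.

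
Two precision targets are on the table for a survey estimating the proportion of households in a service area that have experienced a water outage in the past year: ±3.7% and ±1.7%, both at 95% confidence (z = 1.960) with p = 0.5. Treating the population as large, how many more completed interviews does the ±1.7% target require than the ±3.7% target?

2622

At ±3.7%: n = 1.960² × 0.2500 / 0.037² ≈ 701.53 → 702.
At ±1.7%: n = 1.960² × 0.2500 / 0.017² ≈ 3323.18 → 3324.
Additional respondents: 3324 − 702 = 2622.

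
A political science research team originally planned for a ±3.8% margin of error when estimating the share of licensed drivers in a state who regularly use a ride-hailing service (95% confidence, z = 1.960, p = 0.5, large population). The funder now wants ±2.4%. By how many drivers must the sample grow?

1002

At ±3.8%: n = 1.960² × 0.2500 / 0.038² ≈ 665.10 → 666.
At ±2.4%: n = 1.960² × 0.2500 / 0.024² ≈ 1667.36 → 1668.
Additional respondents: 1668 − 666 = 1002.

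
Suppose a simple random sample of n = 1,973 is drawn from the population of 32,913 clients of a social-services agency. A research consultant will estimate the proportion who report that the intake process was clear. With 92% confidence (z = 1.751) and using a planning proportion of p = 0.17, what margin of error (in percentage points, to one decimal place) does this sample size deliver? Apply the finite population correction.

Finite-population factor: (N−n)/(N−1) = (32913−1973)/(32913−1) = 0.9401.
SE(p̂) = √[p(1−p)/n · (N−n)/(N−1)] = √[0.1411/1973 × 0.9401] = 0.00820.
E = z × SE = 1.751 × 0.00820 = 0.01436 ≈ 1.4 percentage points.

1.4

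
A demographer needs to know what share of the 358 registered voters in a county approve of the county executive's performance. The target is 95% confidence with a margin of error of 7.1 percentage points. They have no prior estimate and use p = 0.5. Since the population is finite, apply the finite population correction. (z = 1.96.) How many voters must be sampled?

125

Unadjusted: n₀ = 1.96² × 0.50 × 0.50 / 0.071² ≈ 190.52, so n₀ = 191.
Finite population correction with N = 358: n = n₀ / (1 + (n₀−1)/N) = 191 / (1 + 190/358) = 191 / 1.5307 ≈ 124.78.
Rounding up, n = 125.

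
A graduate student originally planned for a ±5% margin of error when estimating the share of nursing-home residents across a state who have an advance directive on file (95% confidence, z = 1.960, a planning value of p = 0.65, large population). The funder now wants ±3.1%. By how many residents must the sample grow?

At ±5%: n = 1.960² × 0.2275 / 0.050² ≈ 349.59 → 350.
At ±3.1%: n = 1.960² × 0.2275 / 0.031² ≈ 909.43 → 910.
Additional respondents: 910 − 350 = 560.

560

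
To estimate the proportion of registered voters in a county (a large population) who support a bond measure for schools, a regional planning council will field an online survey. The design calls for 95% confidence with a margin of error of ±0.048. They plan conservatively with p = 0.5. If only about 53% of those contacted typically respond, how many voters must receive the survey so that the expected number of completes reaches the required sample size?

For 95% confidence, z = 1.96.
Completed interviews needed: n₀ = 1.96² × 0.2500 / 0.048² ≈ 416.84 → 417.
At a 53% response rate, contacts needed = 417 / 0.53 ≈ 786.79 → 787.

787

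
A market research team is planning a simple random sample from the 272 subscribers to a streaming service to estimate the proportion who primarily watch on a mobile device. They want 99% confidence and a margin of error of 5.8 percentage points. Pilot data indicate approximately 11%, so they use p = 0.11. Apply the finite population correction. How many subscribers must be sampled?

114

For 99% confidence, z = 2.576.
Unadjusted: n₀ = 2.576² × 0.11 × 0.89 / 0.058² ≈ 193.12, so n₀ = 194.
Finite population correction with N = 272: n = n₀ / (1 + (n₀−1)/N) = 194 / (1 + 193/272) = 194 / 1.7096 ≈ 113.48.
Rounding up, n = 114.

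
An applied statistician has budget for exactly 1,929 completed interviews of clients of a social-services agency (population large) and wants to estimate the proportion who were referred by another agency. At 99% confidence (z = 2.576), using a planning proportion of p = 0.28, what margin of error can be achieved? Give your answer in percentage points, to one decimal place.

2.6

SE(p̂) = √[p(1−p)/n] = √[0.2016/1929] = 0.01022.
E = z × SE = 2.576 × 0.01022 = 0.02633, or 2.6 percentage points.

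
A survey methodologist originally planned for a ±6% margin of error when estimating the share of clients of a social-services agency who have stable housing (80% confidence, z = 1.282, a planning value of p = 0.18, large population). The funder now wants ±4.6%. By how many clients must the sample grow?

At ±6%: n = 1.282² × 0.1476 / 0.060² ≈ 67.38 → 68.
At ±4.6%: n = 1.282² × 0.1476 / 0.046² ≈ 114.64 → 115.
Additional respondents: 115 − 68 = 47.

47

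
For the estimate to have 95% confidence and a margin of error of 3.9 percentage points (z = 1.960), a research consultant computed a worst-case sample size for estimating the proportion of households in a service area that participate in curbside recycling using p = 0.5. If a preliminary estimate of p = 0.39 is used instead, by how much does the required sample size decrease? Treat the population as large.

31

Conservative (p = 0.5): n = 1.960² × 0.25 / 0.039² ≈ 631.43 → 632.
Using p = 0.39: p(1−p) = 0.2379, so n = 1.960² × 0.2379 / 0.039² ≈ 600.87 → 601.
Reduction: 632 − 601 = 31.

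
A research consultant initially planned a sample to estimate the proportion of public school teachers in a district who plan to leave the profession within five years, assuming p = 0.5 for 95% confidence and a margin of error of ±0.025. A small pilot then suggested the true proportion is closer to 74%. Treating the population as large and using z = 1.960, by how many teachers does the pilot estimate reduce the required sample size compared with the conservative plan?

Conservative (p = 0.5): n = 1.960² × 0.25 / 0.025² ≈ 1536.64 → 1537.
Using p = 0.74: p(1−p) = 0.1924, so n = 1.960² × 0.1924 / 0.025² ≈ 1182.60 → 1183.
Reduction: 1537 − 1183 = 354.

354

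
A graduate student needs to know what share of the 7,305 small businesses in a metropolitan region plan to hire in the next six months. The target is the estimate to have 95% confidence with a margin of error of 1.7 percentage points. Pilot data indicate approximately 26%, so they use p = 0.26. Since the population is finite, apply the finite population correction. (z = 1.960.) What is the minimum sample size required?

Unadjusted: n₀ = 1.960² × 0.26 × 0.74 / 0.017² ≈ 2557.52, so n₀ = 2558.
Finite population correction with N = 7,305: n = n₀ / (1 + (n₀−1)/N) = 2558 / (1 + 2557/7305) = 2558 / 1.3500 ≈ 1894.77.
Rounding up, n = 1895.

1895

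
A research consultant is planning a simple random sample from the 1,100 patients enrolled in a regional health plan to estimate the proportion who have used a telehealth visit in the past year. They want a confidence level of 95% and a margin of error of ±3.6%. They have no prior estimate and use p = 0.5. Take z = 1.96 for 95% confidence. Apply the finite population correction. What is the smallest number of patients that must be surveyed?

444

Unadjusted: n₀ = 1.96² × 0.50 × 0.50 / 0.036² ≈ 741.05, so n₀ = 742.
Finite population correction with N = 1,100: n = n₀ / (1 + (n₀−1)/N) = 742 / (1 + 741/1100) = 742 / 1.6736 ≈ 443.35.
Rounding up, n = 444.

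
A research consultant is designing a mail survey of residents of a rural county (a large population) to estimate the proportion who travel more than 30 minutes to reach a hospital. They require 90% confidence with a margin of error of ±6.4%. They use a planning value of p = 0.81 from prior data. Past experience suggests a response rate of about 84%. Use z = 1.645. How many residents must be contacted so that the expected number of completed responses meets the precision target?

Completed interviews needed: n₀ = 1.645² × 0.1539 / 0.064² ≈ 101.67 → 102.
At an 84% response rate, contacts needed = 102 / 0.84 ≈ 121.43 → 122.

122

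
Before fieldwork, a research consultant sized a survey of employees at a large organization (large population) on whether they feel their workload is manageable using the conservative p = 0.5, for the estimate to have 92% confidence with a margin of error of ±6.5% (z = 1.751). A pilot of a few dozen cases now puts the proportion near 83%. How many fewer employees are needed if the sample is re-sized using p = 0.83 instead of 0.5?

Conservative (p = 0.5): n = 1.751² × 0.25 / 0.065² ≈ 181.42 → 182.
Using p = 0.83: p(1−p) = 0.1411, so n = 1.751² × 0.1411 / 0.065² ≈ 102.39 → 103.
Reduction: 182 − 103 = 79.

79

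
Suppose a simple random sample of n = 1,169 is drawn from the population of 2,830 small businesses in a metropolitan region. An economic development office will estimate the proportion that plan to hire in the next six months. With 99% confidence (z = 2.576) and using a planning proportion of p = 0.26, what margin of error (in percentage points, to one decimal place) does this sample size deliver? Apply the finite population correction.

2.5

Finite-population factor: (N−n)/(N−1) = (2830−1169)/(2830−1) = 0.5871.
SE(p̂) = √[p(1−p)/n · (N−n)/(N−1)] = √[0.1924/1169 × 0.5871] = 0.00983.
E = z × SE = 2.576 × 0.00983 = 0.02532 ≈ 2.5 percentage points.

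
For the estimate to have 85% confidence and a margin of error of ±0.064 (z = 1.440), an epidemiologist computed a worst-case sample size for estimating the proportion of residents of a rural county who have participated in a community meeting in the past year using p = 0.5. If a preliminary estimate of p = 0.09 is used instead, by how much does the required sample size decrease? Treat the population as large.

Conservative (p = 0.5): n = 1.440² × 0.25 / 0.064² ≈ 126.56 → 127.
Using p = 0.09: p(1−p) = 0.0819, so n = 1.440² × 0.0819 / 0.064² ≈ 41.46 → 42.
Reduction: 127 − 42 = 85.

85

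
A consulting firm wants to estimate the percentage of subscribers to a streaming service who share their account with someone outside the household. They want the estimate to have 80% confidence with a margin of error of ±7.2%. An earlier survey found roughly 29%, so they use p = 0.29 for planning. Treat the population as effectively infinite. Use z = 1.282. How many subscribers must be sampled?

66

With p = 0.29, p(1−p) = 0.2059.
n = z²·p(1−p)/E² = 1.282² × 0.2059 / 0.072² = 1.6435 × 0.2059 / 0.005184 ≈ 65.28.
Rounding up gives n = 66.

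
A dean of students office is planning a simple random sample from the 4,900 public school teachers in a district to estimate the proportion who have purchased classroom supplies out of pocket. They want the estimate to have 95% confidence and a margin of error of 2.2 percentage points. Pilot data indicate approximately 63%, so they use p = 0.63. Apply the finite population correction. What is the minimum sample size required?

For 95% confidence, z = 1.960.
Unadjusted: n₀ = 1.960² × 0.63 × 0.37 / 0.022² ≈ 1850.16, so n₀ = 1851.
Finite population correction with N = 4,900: n = n₀ / (1 + (n₀−1)/N) = 1851 / (1 + 1850/4900) = 1851 / 1.3776 ≈ 1343.69.
Rounding up, n = 1344.

1344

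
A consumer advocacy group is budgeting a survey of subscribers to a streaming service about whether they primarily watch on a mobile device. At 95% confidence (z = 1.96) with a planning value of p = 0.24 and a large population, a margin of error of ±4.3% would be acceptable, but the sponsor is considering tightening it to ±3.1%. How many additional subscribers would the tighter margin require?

At ±4.3%: n = 1.96² × 0.1824 / 0.043² ≈ 378.97 → 379.
At ±3.1%: n = 1.96² × 0.1824 / 0.031² ≈ 729.14 → 730.
Additional respondents: 730 − 379 = 351.

351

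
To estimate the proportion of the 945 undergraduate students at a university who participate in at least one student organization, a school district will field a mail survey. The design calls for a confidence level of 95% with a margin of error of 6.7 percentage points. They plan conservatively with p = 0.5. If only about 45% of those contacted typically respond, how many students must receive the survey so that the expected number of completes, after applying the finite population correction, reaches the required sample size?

For 95% confidence, z = 1.960.
Completed interviews needed (unadjusted): n₀ = 1.960² × 0.2500 / 0.067² ≈ 213.95 → 214.
FPC for N = 945: n = 214 / (1 + 213/945) = 214 / 1.2254 ≈ 174.64 → 175.
At a 45% response rate, contacts needed = 175 / 0.45 ≈ 388.89 → 389.

389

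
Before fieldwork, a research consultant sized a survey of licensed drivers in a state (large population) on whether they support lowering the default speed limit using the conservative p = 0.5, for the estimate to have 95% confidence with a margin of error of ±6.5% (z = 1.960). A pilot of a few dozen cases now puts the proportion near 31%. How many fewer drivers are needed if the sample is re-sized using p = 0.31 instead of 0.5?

Conservative (p = 0.5): n = 1.960² × 0.25 / 0.065² ≈ 227.31 → 228.
Using p = 0.31: p(1−p) = 0.2139, so n = 1.960² × 0.2139 / 0.065² ≈ 194.49 → 195.
Reduction: 228 − 195 = 33.

33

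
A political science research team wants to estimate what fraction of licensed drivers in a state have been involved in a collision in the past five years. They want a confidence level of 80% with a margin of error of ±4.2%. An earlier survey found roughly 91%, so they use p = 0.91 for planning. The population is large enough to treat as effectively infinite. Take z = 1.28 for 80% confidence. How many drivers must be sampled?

With p = 0.91, p(1−p) = 0.0819.
n = z²·p(1−p)/E² = 1.28² × 0.0819 / 0.042² = 1.6384 × 0.0819 / 0.001764 ≈ 76.07.
Rounding up gives n = 77.

77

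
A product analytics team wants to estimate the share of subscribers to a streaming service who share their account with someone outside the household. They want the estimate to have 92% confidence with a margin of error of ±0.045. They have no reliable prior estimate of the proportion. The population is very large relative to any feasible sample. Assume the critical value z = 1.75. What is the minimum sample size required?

379

With no prior estimate, use p = 0.5, giving p(1−p) = 0.25.
n = z²·p(1−p)/E² = 1.75² × 0.2500 / 0.045² = 3.0625 × 0.2500 / 0.002025 ≈ 378.09.
Rounding up gives n = 379.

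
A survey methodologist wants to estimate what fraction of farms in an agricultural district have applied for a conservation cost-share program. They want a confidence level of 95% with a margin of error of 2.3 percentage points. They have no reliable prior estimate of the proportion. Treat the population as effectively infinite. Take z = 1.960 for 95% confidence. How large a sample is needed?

With no prior estimate, use p = 0.5, giving p(1−p) = 0.25.
n = z²·p(1−p)/E² = 1.960² × 0.2500 / 0.023² = 3.8416 × 0.2500 / 0.000529 ≈ 1815.50.
Rounding up gives n = 1816.

1816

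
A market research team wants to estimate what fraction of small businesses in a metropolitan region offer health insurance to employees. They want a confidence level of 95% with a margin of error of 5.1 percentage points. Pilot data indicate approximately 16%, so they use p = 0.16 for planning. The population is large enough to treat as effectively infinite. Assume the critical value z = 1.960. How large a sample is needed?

With p = 0.16, p(1−p) = 0.1344.
n = z²·p(1−p)/E² = 1.960² × 0.1344 / 0.051² = 3.8416 × 0.1344 / 0.002601 ≈ 198.50.
Rounding up gives n = 199.

199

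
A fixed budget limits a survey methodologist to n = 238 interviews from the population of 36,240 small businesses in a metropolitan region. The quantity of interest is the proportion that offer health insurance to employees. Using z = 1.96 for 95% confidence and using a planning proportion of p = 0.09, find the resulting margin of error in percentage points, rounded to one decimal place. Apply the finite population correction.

Finite-population factor: (N−n)/(N−1) = (36240−238)/(36240−1) = 0.9935.
SE(p̂) = √[p(1−p)/n · (N−n)/(N−1)] = √[0.0819/238 × 0.9935] = 0.01849.
E = z × SE = 1.96 × 0.01849 = 0.03624 ≈ 3.6 percentage points.

3.6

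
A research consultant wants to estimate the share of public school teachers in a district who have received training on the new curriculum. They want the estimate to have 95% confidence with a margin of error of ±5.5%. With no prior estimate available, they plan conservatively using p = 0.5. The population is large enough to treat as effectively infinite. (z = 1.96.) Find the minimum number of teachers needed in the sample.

318

With p = 0.5, p(1−p) = 0.25.
n = z²·p(1−p)/E² = 1.96² × 0.2500 / 0.055² = 3.8416 × 0.2500 / 0.003025 ≈ 317.49.
Rounding up gives n = 318.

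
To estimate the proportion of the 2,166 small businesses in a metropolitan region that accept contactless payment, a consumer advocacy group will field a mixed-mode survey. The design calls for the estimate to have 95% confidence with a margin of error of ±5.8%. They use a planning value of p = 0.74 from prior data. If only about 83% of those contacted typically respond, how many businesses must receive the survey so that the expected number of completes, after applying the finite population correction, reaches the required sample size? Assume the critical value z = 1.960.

Completed interviews needed (unadjusted): n₀ = 1.960² × 0.1924 / 0.058² ≈ 219.72 → 220.
FPC for N = 2,166: n = 220 / (1 + 219/2166) = 220 / 1.1011 ≈ 199.80 → 200.
At an 83% response rate, contacts needed = 200 / 0.83 ≈ 240.96 → 241.

241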